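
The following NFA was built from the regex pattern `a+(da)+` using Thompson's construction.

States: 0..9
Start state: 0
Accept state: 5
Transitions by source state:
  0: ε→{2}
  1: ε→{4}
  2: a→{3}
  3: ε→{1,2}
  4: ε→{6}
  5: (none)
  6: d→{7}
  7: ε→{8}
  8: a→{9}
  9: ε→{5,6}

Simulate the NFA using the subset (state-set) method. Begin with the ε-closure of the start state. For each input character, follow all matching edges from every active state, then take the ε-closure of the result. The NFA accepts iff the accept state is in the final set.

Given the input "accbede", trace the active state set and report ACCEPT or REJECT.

S₀ = ε-closure({0}) = {0,2}
'a' @ 1: {1,2,3,4,6}
'c' @ 2: {}  — dead — no transitions
rest 'cbede' ignored (set empty)
final: {}; accept 5 not in set

Answer: REJECT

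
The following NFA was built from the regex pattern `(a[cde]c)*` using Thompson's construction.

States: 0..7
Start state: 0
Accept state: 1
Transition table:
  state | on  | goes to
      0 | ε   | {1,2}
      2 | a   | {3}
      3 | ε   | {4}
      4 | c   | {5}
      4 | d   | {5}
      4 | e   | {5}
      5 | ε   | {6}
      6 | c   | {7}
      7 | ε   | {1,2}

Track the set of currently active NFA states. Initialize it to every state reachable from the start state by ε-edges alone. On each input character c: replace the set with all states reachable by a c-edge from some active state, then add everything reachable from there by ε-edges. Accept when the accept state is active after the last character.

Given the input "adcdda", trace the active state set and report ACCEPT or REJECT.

initial (ε-close {0}): {0,1,2}
'a' @ 1: {3,4}
'd' @ 2: {5,6}
'c' @ 3: {1,2,7}  [accepting]
'd' @ 4: {}  — state set empty
rest 'da' ignored (set empty)
final: {}; accept 1 not in set

Answer: REJECT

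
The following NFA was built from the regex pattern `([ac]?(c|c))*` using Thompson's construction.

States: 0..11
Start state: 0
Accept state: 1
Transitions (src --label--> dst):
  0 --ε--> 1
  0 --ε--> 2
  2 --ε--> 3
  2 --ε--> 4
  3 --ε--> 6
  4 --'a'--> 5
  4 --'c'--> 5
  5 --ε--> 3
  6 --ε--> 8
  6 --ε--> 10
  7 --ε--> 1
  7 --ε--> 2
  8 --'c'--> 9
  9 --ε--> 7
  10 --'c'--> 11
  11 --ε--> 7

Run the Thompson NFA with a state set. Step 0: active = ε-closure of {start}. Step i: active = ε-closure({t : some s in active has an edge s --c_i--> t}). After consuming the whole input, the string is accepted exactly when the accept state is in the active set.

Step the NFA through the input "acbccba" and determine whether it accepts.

start: ε-closure({0}) = {0,1,2,3,4,6,8,10}
'a' @ 1: {3,5,6,8,10}
'c' @ 2: {1,2,3,4,6,7,8,9,10,11}  (accept∈set)
'b' @ 3: {}  — dead — no transitions
rest 'ccba' ignored (set empty)
after full input: {}  (accept=1 not in)

Answer: REJECT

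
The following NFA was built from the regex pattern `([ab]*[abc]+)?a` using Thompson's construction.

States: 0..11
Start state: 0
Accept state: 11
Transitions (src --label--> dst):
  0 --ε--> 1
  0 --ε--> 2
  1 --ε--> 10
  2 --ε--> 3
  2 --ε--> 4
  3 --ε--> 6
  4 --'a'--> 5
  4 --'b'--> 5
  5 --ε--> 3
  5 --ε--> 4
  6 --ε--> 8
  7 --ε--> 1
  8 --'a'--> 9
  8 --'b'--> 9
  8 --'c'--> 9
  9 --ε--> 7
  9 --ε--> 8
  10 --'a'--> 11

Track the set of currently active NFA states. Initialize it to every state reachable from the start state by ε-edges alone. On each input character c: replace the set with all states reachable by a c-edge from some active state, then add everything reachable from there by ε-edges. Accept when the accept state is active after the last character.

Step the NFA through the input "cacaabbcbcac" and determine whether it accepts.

initial (ε-close {0}): {0,1,2,3,4,6,8,10}
'c' @ 1: {1,7,8,9,10}
'a' @ 2: {1,7,8,9,10,11}  ✓accept
'c' @ 3: {1,7,8,9,10}
'a' @ 4: {1,7,8,9,10,11}  ✓accept
'a' @ 5: {1,7,8,9,10,11}  ✓accept
'b' @ 6: {1,7,8,9,10}
'b' @ 7: {1,7,8,9,10}
'c' @ 8: {1,7,8,9,10}
'b' @ 9: {1,7,8,9,10}
'c' @ 10: {1,7,8,9,10}
'a' @ 11: {1,7,8,9,10,11}  ✓accept
'c' @ 12: {1,7,8,9,10}
final: {1,7,8,9,10}; accept 11 not in set

Answer: REJECT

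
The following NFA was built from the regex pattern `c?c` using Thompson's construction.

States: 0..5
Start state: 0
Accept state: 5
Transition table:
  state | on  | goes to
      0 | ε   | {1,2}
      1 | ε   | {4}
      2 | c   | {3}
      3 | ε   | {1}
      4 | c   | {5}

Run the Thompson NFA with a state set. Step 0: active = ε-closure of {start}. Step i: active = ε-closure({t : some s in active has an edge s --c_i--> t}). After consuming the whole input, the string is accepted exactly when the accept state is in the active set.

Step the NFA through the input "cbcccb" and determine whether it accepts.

S₀ = ε-closure({0}) = {0,1,2,4}
'c' @ 1: {1,3,4,5}  [accepting]
'b' @ 2: {}  — state set empty
rest 'cccb' ignored (set empty)
after full input: {}  (accept=5 not in)

Answer: REJECT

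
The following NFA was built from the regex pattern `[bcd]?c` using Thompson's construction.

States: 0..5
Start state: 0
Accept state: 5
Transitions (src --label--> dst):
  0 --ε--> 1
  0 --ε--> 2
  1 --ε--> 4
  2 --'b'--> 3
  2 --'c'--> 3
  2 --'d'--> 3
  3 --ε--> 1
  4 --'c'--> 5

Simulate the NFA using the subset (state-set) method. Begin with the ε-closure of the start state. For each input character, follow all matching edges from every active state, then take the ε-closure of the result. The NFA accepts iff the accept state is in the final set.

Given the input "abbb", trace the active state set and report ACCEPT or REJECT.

initial (ε-close {0}): {0,1,2,4}
'a' @ 1: {}  — dead — no transitions
rest 'bbb' ignored (set empty)
after full input: {}  (accept=5 not in)

Answer: REJECT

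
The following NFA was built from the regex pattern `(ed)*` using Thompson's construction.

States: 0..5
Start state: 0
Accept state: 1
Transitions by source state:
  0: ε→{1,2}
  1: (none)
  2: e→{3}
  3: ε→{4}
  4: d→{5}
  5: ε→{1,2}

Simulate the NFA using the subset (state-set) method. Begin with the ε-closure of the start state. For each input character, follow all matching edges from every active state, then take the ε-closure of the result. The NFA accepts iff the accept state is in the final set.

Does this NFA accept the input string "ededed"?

S₀ = ε-closure({0}) = {0,1,2}
'e' @ 1: {3,4}
'd' @ 2: {1,2,5}  (accept∈set)
'e' @ 3: {3,4}
'd' @ 4: {1,2,5}  (accept∈set)
'e' @ 5: {3,4}
'd' @ 6: {1,2,5}  (accept∈set)
end set {1,2,5} — state 1 in

Answer: ACCEPT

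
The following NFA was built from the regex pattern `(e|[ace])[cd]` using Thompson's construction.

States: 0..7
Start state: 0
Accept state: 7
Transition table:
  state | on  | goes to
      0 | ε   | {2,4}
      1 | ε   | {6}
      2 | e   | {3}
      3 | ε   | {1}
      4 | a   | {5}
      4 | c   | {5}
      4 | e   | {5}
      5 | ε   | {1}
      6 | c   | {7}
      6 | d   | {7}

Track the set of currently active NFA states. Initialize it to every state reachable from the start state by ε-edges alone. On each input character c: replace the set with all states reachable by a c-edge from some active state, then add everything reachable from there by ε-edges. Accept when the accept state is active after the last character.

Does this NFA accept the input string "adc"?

initial (ε-close {0}): {0,2,4}
'a' @ 1: {1,5,6}
'd' @ 2: {7}  [accepting]
'c' @ 3: {}  — no active states
final: {}; accept 7 not in set

Answer: REJECT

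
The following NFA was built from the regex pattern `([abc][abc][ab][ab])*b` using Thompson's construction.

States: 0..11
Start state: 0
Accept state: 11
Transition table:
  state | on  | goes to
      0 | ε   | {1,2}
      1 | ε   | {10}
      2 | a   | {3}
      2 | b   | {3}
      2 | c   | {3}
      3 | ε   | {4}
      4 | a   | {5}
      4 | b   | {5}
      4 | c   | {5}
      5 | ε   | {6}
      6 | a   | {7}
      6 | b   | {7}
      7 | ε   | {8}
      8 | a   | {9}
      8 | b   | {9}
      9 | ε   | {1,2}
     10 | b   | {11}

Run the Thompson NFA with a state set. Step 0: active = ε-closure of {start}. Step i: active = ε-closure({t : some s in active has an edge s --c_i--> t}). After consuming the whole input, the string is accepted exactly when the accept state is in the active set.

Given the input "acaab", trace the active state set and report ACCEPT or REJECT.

Answer: ACCEPT

Steps:
start: ε-closure({0}) = {0,1,2,10}
'a' @ 1: {3,4}
'c' @ 2: {5,6}
'a' @ 3: {7,8}
'a' @ 4: {1,2,9,10}
'b' @ 5: {3,4,11}  ✓accept
after full input: {3,4,11}  (accept=11 in)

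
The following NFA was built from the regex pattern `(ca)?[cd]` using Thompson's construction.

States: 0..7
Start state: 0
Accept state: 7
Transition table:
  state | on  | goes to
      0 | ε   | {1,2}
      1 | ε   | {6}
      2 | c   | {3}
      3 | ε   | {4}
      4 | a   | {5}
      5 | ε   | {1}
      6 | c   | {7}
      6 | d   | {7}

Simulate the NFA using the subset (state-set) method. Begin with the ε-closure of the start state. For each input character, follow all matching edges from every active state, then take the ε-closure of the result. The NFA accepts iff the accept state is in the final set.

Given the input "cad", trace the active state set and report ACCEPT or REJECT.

Answer: ACCEPT

Trace:
S₀ = ε-closure({0}) = {0,1,2,6}
'c' @ 1: {3,4,7}  [accepting]
'a' @ 2: {1,5,6}
'd' @ 3: {7}  [accepting]
after full input: {7}  (accept=7 in)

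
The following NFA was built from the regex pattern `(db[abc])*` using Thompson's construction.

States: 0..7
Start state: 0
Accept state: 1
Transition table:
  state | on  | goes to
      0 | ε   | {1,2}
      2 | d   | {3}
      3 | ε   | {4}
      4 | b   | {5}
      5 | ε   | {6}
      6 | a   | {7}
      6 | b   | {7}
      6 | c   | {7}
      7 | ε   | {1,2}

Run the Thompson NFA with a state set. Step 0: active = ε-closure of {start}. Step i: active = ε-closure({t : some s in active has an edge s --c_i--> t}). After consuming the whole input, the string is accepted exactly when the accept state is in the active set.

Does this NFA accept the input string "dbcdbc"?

Answer: ACCEPT

Derivation:
S₀ = ε-closure({0}) = {0,1,2}
'd' @ 1: {3,4}
'b' @ 2: {5,6}
'c' @ 3: {1,2,7}  (accept∈set)
'd' @ 4: {3,4}
'b' @ 5: {5,6}
'c' @ 6: {1,2,7}  (accept∈set)
final: {1,2,7}; accept 1 in set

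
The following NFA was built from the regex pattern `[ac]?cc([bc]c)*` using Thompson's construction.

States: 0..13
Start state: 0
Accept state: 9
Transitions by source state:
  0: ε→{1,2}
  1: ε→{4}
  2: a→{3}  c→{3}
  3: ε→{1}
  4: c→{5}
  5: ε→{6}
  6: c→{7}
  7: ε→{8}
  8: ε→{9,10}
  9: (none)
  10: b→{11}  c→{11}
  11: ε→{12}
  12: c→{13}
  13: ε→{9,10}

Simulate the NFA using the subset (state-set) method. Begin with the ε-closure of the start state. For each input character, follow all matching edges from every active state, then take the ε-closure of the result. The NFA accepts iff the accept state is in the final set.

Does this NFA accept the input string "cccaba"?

Answer: REJECT

Derivation:
S₀ = ε-closure({0}) = {0,1,2,4}
'c' @ 1: {1,3,4,5,6}
'c' @ 2: {5,6,7,8,9,10}  [accepting]
'c' @ 3: {7,8,9,10,11,12}  [accepting]
'a' @ 4: {}  — no active states
rest 'ba' ignored (set empty)
after full input: {}  (accept=9 not in)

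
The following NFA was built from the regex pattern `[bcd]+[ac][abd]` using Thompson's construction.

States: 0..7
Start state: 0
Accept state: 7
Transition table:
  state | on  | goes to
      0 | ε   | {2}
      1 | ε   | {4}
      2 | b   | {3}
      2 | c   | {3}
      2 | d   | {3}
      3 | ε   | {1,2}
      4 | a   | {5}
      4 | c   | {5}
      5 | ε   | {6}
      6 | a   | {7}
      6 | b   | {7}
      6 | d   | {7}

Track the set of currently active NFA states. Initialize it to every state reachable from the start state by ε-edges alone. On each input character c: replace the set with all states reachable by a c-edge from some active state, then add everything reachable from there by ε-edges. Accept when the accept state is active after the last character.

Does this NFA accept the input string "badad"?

Answer: REJECT

Trace:
initial (ε-close {0}): {0,2}
'b' @ 1: {1,2,3,4}
'a' @ 2: {5,6}
'd' @ 3: {7}  (accept∈set)
'a' @ 4: {}  — dead — no transitions
rest 'd' ignored (set empty)
end set {} — state 7 not in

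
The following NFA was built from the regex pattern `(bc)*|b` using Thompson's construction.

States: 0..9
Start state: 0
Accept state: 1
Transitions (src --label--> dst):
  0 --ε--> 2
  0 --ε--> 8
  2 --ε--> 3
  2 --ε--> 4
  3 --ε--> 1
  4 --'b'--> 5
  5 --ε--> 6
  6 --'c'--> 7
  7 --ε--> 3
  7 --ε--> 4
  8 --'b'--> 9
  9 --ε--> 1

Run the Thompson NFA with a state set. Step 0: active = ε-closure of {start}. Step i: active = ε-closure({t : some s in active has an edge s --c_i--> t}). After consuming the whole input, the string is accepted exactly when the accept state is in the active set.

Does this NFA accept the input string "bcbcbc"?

Answer: ACCEPT

Derivation:
initial (ε-close {0}): {0,1,2,3,4,8}
'b' @ 1: {1,5,6,9}  ✓accept
'c' @ 2: {1,3,4,7}  ✓accept
'b' @ 3: {5,6}
'c' @ 4: {1,3,4,7}  ✓accept
'b' @ 5: {5,6}
'c' @ 6: {1,3,4,7}  ✓accept
after full input: {1,3,4,7}  (accept=1 in)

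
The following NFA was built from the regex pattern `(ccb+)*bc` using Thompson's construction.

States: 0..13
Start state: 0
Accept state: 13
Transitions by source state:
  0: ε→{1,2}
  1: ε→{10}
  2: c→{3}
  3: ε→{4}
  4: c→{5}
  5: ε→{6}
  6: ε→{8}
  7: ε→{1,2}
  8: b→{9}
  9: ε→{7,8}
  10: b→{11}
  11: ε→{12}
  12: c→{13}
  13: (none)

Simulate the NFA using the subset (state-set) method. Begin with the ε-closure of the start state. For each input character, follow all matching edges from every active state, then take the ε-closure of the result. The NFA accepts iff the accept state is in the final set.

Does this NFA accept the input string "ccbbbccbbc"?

Answer: ACCEPT

Derivation:
initial (ε-close {0}): {0,1,2,10}
'c' @ 1: {3,4}
'c' @ 2: {5,6,8}
'b' @ 3: {1,2,7,8,9,10}
'b' @ 4: {1,2,7,8,9,10,11,12}
'b' @ 5: {1,2,7,8,9,10,11,12}
'c' @ 6: {3,4,13}  ✓accept
'c' @ 7: {5,6,8}
'b' @ 8: {1,2,7,8,9,10}
'b' @ 9: {1,2,7,8,9,10,11,12}
'c' @ 10: {3,4,13}  ✓accept
final: {3,4,13}; accept 13 in set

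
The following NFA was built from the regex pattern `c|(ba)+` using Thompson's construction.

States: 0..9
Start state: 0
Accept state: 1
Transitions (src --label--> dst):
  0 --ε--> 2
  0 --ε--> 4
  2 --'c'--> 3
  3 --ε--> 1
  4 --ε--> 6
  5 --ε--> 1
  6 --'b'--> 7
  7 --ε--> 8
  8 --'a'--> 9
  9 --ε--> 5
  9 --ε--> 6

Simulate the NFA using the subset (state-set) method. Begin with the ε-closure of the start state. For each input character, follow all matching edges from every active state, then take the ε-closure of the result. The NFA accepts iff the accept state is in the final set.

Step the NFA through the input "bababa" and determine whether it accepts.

S₀ = ε-closure({0}) = {0,2,4,6}
'b' @ 1: {7,8}
'a' @ 2: {1,5,6,9}  [accepting]
'b' @ 3: {7,8}
'a' @ 4: {1,5,6,9}  [accepting]
'b' @ 5: {7,8}
'a' @ 6: {1,5,6,9}  [accepting]
final: {1,5,6,9}; accept 1 in set

Answer: ACCEPT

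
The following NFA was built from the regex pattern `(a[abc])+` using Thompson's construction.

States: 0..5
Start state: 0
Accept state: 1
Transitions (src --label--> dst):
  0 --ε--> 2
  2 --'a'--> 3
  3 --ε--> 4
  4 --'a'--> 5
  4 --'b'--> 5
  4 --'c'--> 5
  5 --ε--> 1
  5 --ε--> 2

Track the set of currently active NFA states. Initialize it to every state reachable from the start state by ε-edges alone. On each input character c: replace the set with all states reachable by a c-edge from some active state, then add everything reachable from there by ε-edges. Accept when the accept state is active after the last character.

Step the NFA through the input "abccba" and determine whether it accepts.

start: ε-closure({0}) = {0,2}
'a' @ 1: {3,4}
'b' @ 2: {1,2,5}  [accepting]
'c' @ 3: {}  — no active states
rest 'cba' ignored (set empty)
final: {}; accept 1 not in set

Answer: REJECT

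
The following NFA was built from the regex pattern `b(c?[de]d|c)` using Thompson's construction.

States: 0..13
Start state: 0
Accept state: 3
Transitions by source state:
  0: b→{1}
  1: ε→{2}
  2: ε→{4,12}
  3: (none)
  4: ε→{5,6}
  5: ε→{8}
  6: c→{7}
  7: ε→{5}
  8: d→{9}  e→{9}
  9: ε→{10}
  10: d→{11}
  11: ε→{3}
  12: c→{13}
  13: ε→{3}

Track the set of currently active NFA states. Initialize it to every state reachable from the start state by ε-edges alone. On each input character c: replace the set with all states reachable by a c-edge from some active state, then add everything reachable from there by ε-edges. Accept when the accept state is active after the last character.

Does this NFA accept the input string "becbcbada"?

S₀ = ε-closure({0}) = {0}
'b' @ 1: {1,2,4,5,6,8,12}
'e' @ 2: {9,10}
'c' @ 3: {}  — state set empty
rest 'bcbada' ignored (set empty)
after full input: {}  (accept=3 not in)

Answer: REJECT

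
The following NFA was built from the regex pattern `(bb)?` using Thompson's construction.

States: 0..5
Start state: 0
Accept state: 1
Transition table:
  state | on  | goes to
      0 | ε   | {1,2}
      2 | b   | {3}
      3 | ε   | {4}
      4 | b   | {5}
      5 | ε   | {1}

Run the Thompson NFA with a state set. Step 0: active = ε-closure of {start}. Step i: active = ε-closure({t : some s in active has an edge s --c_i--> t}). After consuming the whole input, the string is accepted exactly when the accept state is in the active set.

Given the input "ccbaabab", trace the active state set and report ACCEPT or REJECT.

start: ε-closure({0}) = {0,1,2}
'c' @ 1: {}  — state set empty
rest 'cbaabab' ignored (set empty)
end set {} — state 1 not in

Answer: REJECT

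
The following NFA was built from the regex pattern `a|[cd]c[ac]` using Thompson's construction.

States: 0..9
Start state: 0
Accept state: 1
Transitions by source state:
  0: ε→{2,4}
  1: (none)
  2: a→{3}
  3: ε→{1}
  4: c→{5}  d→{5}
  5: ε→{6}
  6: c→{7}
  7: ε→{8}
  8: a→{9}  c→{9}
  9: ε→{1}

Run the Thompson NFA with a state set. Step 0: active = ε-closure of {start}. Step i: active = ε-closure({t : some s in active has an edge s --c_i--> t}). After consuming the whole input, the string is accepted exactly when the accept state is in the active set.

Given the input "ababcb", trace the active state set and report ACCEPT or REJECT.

Answer: REJECT

Derivation:
start: ε-closure({0}) = {0,2,4}
'a' @ 1: {1,3}  (accept∈set)
'b' @ 2: {}  — no active states
rest 'abcb' ignored (set empty)
after full input: {}  (accept=1 not in)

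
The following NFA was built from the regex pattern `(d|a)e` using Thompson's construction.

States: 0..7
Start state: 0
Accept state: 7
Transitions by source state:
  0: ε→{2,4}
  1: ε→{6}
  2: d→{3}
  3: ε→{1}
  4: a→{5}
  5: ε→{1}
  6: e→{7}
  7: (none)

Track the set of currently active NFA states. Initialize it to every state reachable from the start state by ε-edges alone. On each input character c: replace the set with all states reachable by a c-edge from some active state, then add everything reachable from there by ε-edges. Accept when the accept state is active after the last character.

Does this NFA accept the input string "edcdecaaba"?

Answer: REJECT

Steps:
initial (ε-close {0}): {0,2,4}
'e' @ 1: {}  — no active states
rest 'dcdecaaba' ignored (set empty)
after full input: {}  (accept=7 not in)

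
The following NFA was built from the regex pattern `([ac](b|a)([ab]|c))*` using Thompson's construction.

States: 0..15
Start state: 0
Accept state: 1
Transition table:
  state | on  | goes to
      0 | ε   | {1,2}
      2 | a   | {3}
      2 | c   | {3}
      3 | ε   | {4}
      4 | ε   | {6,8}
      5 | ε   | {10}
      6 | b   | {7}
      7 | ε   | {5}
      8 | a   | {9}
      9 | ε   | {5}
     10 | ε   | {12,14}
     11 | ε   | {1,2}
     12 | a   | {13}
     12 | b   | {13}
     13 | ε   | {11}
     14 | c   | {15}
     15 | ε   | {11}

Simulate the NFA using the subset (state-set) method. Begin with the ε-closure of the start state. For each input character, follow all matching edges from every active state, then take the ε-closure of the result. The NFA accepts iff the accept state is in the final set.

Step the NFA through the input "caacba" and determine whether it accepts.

start: ε-closure({0}) = {0,1,2}
'c' @ 1: {3,4,6,8}
'a' @ 2: {5,9,10,12,14}
'a' @ 3: {1,2,11,13}  ✓accept
'c' @ 4: {3,4,6,8}
'b' @ 5: {5,7,10,12,14}
'a' @ 6: {1,2,11,13}  ✓accept
end set {1,2,11,13} — state 1 in

Answer: ACCEPT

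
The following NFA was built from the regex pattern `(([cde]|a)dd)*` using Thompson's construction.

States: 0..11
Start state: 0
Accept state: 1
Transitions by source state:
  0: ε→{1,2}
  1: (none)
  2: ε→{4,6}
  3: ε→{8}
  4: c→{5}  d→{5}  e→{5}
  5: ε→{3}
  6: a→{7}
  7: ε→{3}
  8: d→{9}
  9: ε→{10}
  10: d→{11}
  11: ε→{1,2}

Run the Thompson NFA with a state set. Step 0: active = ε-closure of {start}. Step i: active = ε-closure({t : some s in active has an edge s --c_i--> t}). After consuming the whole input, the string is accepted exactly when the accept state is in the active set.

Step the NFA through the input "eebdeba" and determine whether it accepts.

Answer: REJECT

Steps:
S₀ = ε-closure({0}) = {0,1,2,4,6}
'e' @ 1: {3,5,8}
'e' @ 2: {}  — state set empty
rest 'bdeba' ignored (set empty)
final: {}; accept 1 not in set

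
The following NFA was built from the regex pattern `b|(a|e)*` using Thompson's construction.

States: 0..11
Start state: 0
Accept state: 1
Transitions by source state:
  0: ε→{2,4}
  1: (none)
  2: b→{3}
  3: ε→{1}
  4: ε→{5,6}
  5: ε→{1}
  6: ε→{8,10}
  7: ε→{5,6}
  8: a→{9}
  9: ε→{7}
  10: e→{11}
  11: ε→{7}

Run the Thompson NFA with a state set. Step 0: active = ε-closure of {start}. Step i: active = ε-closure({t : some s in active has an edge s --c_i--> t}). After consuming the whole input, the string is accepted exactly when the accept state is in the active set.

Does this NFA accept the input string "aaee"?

start: ε-closure({0}) = {0,1,2,4,5,6,8,10}
'a' @ 1: {1,5,6,7,8,9,10}  [accepting]
'a' @ 2: {1,5,6,7,8,9,10}  [accepting]
'e' @ 3: {1,5,6,7,8,10,11}  [accepting]
'e' @ 4: {1,5,6,7,8,10,11}  [accepting]
final: {1,5,6,7,8,10,11}; accept 1 in set

Answer: ACCEPT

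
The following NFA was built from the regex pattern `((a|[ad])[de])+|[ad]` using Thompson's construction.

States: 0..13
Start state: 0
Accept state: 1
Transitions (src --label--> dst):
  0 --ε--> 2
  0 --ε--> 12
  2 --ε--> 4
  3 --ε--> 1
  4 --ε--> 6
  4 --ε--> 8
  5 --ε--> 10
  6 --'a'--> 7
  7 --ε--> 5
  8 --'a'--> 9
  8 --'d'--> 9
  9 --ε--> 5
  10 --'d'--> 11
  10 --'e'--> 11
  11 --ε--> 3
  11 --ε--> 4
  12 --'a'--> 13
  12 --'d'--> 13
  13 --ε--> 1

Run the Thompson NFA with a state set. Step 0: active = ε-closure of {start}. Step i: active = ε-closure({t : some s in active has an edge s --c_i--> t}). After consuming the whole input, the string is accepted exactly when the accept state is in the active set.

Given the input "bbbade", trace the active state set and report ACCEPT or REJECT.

initial (ε-close {0}): {0,2,4,6,8,12}
'b' @ 1: {}  — state set empty
rest 'bbade' ignored (set empty)
end set {} — state 1 not in

Answer: REJECT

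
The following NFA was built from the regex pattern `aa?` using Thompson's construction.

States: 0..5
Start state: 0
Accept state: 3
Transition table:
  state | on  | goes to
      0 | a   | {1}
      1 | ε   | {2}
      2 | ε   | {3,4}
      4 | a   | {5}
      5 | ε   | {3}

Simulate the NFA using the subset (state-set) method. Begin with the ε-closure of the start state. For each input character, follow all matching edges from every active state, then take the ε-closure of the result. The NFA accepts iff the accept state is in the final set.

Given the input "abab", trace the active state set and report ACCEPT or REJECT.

start: ε-closure({0}) = {0}
'a' @ 1: {1,2,3,4}  (accept∈set)
'b' @ 2: {}  — dead — no transitions
rest 'ab' ignored (set empty)
after full input: {}  (accept=3 not in)

Answer: REJECT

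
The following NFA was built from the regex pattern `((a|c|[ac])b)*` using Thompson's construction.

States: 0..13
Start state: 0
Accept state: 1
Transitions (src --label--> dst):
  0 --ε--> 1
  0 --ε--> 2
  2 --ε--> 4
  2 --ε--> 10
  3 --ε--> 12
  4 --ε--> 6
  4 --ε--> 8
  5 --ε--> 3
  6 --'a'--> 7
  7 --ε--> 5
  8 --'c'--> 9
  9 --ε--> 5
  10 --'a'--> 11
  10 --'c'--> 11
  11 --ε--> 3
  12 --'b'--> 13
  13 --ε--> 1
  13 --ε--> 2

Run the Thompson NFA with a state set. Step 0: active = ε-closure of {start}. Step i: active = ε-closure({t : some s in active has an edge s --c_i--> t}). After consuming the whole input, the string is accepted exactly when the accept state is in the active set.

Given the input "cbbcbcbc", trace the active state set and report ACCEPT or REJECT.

Answer: REJECT

Steps:
start: ε-closure({0}) = {0,1,2,4,6,8,10}
'c' @ 1: {3,5,9,11,12}
'b' @ 2: {1,2,4,6,8,10,13}  (accept∈set)
'b' @ 3: {}  — state set empty
rest 'cbcbc' ignored (set empty)
final: {}; accept 1 not in set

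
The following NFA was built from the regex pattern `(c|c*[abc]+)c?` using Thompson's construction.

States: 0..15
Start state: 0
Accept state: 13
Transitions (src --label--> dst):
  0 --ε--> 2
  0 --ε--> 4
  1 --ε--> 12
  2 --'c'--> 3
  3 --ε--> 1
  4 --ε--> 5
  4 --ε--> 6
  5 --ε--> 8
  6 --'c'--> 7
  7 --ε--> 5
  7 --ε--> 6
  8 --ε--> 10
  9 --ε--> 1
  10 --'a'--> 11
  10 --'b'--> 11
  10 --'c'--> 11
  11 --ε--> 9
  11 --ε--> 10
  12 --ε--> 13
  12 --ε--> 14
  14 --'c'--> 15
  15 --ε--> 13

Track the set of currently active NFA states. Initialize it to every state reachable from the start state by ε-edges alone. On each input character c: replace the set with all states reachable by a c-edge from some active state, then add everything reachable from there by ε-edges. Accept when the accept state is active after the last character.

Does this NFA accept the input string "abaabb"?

S₀ = ε-closure({0}) = {0,2,4,5,6,8,10}
'a' @ 1: {1,9,10,11,12,13,14}  (accept∈set)
'b' @ 2: {1,9,10,11,12,13,14}  (accept∈set)
'a' @ 3: {1,9,10,11,12,13,14}  (accept∈set)
'a' @ 4: {1,9,10,11,12,13,14}  (accept∈set)
'b' @ 5: {1,9,10,11,12,13,14}  (accept∈set)
'b' @ 6: {1,9,10,11,12,13,14}  (accept∈set)
final: {1,9,10,11,12,13,14}; accept 13 in set

Answer: ACCEPT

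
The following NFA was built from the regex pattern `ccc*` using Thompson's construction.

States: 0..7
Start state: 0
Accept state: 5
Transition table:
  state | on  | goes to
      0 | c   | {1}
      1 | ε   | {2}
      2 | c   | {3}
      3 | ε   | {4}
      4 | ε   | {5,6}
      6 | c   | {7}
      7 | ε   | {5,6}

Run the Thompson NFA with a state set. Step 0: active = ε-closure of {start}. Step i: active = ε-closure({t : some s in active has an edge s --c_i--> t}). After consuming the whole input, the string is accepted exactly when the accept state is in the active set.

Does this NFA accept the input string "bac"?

initial (ε-close {0}): {0}
'b' @ 1: {}  — dead — no transitions
rest 'ac' ignored (set empty)
end set {} — state 5 not in

Answer: REJECT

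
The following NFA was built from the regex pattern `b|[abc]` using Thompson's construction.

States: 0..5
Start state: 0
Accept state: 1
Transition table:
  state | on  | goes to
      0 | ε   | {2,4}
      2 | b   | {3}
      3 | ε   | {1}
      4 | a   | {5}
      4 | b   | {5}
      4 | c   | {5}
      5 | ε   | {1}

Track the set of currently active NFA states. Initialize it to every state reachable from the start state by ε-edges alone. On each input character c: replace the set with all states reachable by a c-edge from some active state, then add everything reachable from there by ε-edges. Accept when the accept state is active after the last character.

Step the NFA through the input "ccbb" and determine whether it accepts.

Answer: REJECT

Derivation:
start: ε-closure({0}) = {0,2,4}
'c' @ 1: {1,5}  ✓accept
'c' @ 2: {}  — dead — no transitions
rest 'bb' ignored (set empty)
final: {}; accept 1 not in set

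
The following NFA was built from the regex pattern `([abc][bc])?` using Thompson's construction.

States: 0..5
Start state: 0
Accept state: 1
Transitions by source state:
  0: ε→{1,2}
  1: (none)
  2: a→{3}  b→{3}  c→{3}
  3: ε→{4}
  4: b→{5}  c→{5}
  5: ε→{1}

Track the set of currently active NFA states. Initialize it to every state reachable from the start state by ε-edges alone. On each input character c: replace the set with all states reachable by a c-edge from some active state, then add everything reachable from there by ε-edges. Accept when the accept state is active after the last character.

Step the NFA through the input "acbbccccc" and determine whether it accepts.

start: ε-closure({0}) = {0,1,2}
'a' @ 1: {3,4}
'c' @ 2: {1,5}  (accept∈set)
'b' @ 3: {}  — no active states
rest 'bccccc' ignored (set empty)
end set {} — state 1 not in

Answer: REJECT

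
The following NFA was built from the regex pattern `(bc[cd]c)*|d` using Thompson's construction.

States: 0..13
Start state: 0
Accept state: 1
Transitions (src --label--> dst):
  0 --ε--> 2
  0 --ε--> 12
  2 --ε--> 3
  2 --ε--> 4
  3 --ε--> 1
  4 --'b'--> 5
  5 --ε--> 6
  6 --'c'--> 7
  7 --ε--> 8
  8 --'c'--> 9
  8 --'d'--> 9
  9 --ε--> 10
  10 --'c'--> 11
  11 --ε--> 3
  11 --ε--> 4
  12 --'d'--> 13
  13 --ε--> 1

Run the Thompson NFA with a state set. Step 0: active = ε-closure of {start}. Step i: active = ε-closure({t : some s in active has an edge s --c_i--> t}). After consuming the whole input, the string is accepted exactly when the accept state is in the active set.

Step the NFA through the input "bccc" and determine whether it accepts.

Answer: ACCEPT

Trace:
S₀ = ε-closure({0}) = {0,1,2,3,4,12}
'b' @ 1: {5,6}
'c' @ 2: {7,8}
'c' @ 3: {9,10}
'c' @ 4: {1,3,4,11}  [accepting]
final: {1,3,4,11}; accept 1 in set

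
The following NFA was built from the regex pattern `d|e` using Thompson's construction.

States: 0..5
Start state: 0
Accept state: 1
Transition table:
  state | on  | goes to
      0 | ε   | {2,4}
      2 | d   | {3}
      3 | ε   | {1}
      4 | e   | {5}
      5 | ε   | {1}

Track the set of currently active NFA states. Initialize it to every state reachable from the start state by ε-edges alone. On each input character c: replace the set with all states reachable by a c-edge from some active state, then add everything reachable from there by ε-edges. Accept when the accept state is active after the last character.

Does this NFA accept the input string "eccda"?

S₀ = ε-closure({0}) = {0,2,4}
'e' @ 1: {1,5}  ✓accept
'c' @ 2: {}  — state set empty
rest 'cda' ignored (set empty)
final: {}; accept 1 not in set

Answer: REJECT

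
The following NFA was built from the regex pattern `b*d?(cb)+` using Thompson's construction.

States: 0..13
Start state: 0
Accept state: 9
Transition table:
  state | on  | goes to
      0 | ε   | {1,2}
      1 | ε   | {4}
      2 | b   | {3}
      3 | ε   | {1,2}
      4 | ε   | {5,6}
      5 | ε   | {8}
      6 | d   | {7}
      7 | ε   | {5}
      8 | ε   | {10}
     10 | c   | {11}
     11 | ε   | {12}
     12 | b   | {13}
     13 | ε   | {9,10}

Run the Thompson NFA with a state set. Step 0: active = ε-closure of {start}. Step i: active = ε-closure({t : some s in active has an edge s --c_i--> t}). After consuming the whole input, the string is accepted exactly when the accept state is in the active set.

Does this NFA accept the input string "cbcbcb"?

Answer: ACCEPT

Derivation:
initial (ε-close {0}): {0,1,2,4,5,6,8,10}
'c' @ 1: {11,12}
'b' @ 2: {9,10,13}  [accepting]
'c' @ 3: {11,12}
'b' @ 4: {9,10,13}  [accepting]
'c' @ 5: {11,12}
'b' @ 6: {9,10,13}  [accepting]
after full input: {9,10,13}  (accept=9 in)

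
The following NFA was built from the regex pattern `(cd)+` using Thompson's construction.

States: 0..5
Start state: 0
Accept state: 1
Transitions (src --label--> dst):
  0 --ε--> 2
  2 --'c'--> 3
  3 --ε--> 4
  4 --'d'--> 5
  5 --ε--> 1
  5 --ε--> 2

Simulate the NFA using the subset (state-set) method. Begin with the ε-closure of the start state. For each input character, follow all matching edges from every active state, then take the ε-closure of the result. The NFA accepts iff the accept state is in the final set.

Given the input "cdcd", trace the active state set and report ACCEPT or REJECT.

Answer: ACCEPT

Derivation:
S₀ = ε-closure({0}) = {0,2}
'c' @ 1: {3,4}
'd' @ 2: {1,2,5}  ✓accept
'c' @ 3: {3,4}
'd' @ 4: {1,2,5}  ✓accept
after full input: {1,2,5}  (accept=1 in)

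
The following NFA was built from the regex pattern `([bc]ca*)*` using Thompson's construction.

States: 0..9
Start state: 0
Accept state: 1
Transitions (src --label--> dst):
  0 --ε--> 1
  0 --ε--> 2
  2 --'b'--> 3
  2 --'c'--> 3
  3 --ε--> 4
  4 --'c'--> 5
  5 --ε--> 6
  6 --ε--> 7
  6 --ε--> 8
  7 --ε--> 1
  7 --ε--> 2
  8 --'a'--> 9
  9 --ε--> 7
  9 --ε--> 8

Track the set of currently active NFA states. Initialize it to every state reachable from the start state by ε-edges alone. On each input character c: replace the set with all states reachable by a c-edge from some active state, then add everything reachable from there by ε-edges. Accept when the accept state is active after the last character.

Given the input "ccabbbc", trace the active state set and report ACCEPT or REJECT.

Answer: REJECT

Steps:
S₀ = ε-closure({0}) = {0,1,2}
'c' @ 1: {3,4}
'c' @ 2: {1,2,5,6,7,8}  (accept∈set)
'a' @ 3: {1,2,7,8,9}  (accept∈set)
'b' @ 4: {3,4}
'b' @ 5: {}  — dead — no transitions
rest 'bc' ignored (set empty)
end set {} — state 1 not in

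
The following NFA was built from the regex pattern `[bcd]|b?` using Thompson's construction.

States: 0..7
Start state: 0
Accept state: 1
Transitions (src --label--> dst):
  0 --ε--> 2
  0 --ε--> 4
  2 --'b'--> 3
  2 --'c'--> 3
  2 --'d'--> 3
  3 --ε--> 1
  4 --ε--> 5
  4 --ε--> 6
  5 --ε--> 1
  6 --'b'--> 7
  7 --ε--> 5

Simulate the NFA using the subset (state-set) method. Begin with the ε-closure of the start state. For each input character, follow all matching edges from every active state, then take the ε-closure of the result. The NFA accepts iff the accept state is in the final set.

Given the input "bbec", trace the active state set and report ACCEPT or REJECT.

start: ε-closure({0}) = {0,1,2,4,5,6}
'b' @ 1: {1,3,5,7}  ✓accept
'b' @ 2: {}  — state set empty
rest 'ec' ignored (set empty)
final: {}; accept 1 not in set

Answer: REJECT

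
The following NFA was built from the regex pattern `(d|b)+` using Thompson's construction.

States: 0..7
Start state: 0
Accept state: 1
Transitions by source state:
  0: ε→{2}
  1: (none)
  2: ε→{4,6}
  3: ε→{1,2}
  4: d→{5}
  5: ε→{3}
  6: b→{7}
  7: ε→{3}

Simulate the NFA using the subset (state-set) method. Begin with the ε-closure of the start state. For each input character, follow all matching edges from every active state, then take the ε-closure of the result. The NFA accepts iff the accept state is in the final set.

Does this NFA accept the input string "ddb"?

Answer: ACCEPT

Derivation:
start: ε-closure({0}) = {0,2,4,6}
'd' @ 1: {1,2,3,4,5,6}  (accept∈set)
'd' @ 2: {1,2,3,4,5,6}  (accept∈set)
'b' @ 3: {1,2,3,4,6,7}  (accept∈set)
after full input: {1,2,3,4,6,7}  (accept=1 in)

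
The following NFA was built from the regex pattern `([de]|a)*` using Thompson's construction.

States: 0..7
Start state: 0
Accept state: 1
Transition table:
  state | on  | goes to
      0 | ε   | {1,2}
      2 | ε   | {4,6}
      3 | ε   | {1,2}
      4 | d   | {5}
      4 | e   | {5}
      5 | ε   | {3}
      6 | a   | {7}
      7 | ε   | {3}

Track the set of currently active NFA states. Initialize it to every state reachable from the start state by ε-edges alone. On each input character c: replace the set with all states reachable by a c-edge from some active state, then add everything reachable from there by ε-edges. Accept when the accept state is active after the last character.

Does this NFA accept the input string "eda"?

Answer: ACCEPT

Steps:
start: ε-closure({0}) = {0,1,2,4,6}
'e' @ 1: {1,2,3,4,5,6}  (accept∈set)
'd' @ 2: {1,2,3,4,5,6}  (accept∈set)
'a' @ 3: {1,2,3,4,6,7}  (accept∈set)
final: {1,2,3,4,6,7}; accept 1 in set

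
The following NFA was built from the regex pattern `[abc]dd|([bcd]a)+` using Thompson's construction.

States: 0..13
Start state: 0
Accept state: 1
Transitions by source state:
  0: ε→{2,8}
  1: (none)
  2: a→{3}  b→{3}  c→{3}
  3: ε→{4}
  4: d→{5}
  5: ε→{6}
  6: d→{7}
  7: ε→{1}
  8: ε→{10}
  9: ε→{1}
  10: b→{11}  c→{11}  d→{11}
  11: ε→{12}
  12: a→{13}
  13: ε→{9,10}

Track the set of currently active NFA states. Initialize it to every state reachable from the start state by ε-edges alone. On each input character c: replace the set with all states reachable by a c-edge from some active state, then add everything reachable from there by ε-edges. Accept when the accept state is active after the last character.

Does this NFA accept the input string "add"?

initial (ε-close {0}): {0,2,8,10}
'a' @ 1: {3,4}
'd' @ 2: {5,6}
'd' @ 3: {1,7}  (accept∈set)
after full input: {1,7}  (accept=1 in)

Answer: ACCEPT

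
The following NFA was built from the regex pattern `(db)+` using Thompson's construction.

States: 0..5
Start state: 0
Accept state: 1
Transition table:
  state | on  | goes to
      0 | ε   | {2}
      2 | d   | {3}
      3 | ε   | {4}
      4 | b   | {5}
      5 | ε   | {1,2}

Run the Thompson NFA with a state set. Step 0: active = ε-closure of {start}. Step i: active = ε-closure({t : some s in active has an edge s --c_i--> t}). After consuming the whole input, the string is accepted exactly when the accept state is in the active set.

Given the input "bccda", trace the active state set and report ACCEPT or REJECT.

start: ε-closure({0}) = {0,2}
'b' @ 1: {}  — dead — no transitions
rest 'ccda' ignored (set empty)
final: {}; accept 1 not in set

Answer: REJECT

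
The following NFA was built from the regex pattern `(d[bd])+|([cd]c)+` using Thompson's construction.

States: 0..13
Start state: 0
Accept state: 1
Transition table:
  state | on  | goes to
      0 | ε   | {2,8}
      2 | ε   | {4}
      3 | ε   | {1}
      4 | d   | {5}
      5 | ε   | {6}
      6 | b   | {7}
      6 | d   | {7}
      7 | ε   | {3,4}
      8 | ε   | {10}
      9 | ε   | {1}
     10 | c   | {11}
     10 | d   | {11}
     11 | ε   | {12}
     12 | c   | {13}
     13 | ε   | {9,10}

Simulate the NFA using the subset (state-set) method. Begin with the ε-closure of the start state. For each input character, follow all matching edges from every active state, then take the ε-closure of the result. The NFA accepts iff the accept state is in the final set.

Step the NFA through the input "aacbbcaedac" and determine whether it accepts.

start: ε-closure({0}) = {0,2,4,8,10}
'a' @ 1: {}  — no active states
rest 'acbbcaedac' ignored (set empty)
after full input: {}  (accept=1 not in)

Answer: REJECT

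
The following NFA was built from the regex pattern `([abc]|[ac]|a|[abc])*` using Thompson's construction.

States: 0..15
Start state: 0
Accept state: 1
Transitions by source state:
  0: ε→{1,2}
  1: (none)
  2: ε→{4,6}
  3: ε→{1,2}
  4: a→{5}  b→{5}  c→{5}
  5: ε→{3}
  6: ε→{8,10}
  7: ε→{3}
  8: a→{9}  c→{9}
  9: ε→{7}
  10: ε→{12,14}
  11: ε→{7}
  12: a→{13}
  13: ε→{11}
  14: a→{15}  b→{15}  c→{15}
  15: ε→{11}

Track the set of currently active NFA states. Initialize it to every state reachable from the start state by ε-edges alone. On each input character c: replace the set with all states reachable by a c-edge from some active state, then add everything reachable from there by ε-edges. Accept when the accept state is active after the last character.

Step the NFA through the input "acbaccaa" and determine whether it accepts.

S₀ = ε-closure({0}) = {0,1,2,4,6,8,10,12,14}
'a' @ 1: {1,2,3,4,5,6,7,8,9,10,11,12,13,14,15}  (accept∈set)
'c' @ 2: {1,2,3,4,5,6,7,8,9,10,11,12,14,15}  (accept∈set)
'b' @ 3: {1,2,3,4,5,6,7,8,10,11,12,14,15}  (accept∈set)
'a' @ 4: {1,2,3,4,5,6,7,8,9,10,11,12,13,14,15}  (accept∈set)
'c' @ 5: {1,2,3,4,5,6,7,8,9,10,11,12,14,15}  (accept∈set)
'c' @ 6: {1,2,3,4,5,6,7,8,9,10,11,12,14,15}  (accept∈set)
'a' @ 7: {1,2,3,4,5,6,7,8,9,10,11,12,13,14,15}  (accept∈set)
'a' @ 8: {1,2,3,4,5,6,7,8,9,10,11,12,13,14,15}  (accept∈set)
final: {1,2,3,4,5,6,7,8,9,10,11,12,13,14,15}; accept 1 in set

Answer: ACCEPT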